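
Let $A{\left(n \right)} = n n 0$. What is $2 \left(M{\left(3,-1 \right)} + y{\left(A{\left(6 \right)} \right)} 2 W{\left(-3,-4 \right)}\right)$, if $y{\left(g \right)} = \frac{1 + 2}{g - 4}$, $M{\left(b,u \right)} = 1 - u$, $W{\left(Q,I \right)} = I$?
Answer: $16$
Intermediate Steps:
$A{\left(n \right)} = 0$ ($A{\left(n \right)} = n^{2} \cdot 0 = 0$)
$y{\left(g \right)} = \frac{3}{-4 + g}$
$2 \left(M{\left(3,-1 \right)} + y{\left(A{\left(6 \right)} \right)} 2 W{\left(-3,-4 \right)}\right) = 2 \left(\left(1 - -1\right) + \frac{3}{-4 + 0} \cdot 2 \left(-4\right)\right) = 2 \left(\left(1 + 1\right) + \frac{3}{-4} \cdot 2 \left(-4\right)\right) = 2 \left(2 + 3 \left(- \frac{1}{4}\right) 2 \left(-4\right)\right) = 2 \left(2 + \left(- \frac{3}{4}\right) 2 \left(-4\right)\right) = 2 \left(2 - -6\right) = 2 \left(2 + 6\right) = 2 \cdot 8 = 16$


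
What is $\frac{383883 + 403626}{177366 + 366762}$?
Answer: $\frac{262503}{181376} \approx 1.4473$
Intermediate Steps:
$\frac{383883 + 403626}{177366 + 366762} = \frac{787509}{544128} = 787509 \cdot \frac{1}{544128} = \frac{262503}{181376}$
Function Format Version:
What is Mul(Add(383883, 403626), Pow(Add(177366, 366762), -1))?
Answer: Rational(262503, 181376) ≈ 1.4473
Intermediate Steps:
Mul(Add(383883, 403626), Pow(Add(177366, 366762), -1)) = Mul(787509, Pow(544128, -1)) = Mul(787509, Rational(1, 544128)) = Rational(262503, 181376)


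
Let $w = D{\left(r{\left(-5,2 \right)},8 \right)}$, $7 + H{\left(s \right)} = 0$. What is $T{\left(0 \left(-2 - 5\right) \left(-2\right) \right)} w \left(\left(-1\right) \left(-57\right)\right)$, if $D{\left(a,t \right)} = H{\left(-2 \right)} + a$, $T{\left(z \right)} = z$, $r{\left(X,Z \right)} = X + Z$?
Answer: $0$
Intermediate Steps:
$H{\left(s \right)} = -7$ ($H{\left(s \right)} = -7 + 0 = -7$)
$D{\left(a,t \right)} = -7 + a$
$w = -10$ ($w = -7 + \left(-5 + 2\right) = -7 - 3 = -10$)
$T{\left(0 \left(-2 - 5\right) \left(-2\right) \right)} w \left(\left(-1\right) \left(-57\right)\right) = 0 \left(-2 - 5\right) \left(-2\right) \left(-10\right) \left(\left(-1\right) \left(-57\right)\right) = 0 \left(\left(-7\right) \left(-2\right)\right) \left(-10\right) 57 = 0 \cdot 14 \left(-10\right) 57 = 0 \left(-10\right) 57 = 0 \cdot 57 = 0$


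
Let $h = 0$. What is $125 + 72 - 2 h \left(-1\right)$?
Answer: $125$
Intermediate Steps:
$125 + 72 - 2 h \left(-1\right) = 125 + 72 \left(-2\right) 0 \left(-1\right) = 125 + 72 \cdot 0 \left(-1\right) = 125 + 72 \cdot 0 = 125 + 0 = 125$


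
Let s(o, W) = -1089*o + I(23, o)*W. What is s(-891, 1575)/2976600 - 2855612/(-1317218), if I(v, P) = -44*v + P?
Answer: 44167509601/29703265900 ≈ 1.4870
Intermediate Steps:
I(v, P) = P - 44*v
s(o, W) = -1089*o + W*(-1012 + o) (s(o, W) = -1089*o + (o - 44*23)*W = -1089*o + (o - 1012)*W = -1089*o + (-1012 + o)*W = -1089*o + W*(-1012 + o))
s(-891, 1575)/2976600 - 2855612/(-1317218) = (-1089*(-891) + 1575*(-1012 - 891))/2976600 - 2855612/(-1317218) = (970299 + 1575*(-1903))*(1/2976600) - 2855612*(-1/1317218) = (970299 - 2997225)*(1/2976600) + 1427806/658609 = -2026926*1/2976600 + 1427806/658609 = -30711/45100 + 1427806/658609 = 44167509601/29703265900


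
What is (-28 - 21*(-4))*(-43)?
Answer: -2408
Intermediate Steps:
(-28 - 21*(-4))*(-43) = (-28 + 84)*(-43) = 56*(-43) = -2408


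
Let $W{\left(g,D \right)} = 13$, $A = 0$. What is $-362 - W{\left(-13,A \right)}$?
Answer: $-375$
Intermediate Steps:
$-362 - W{\left(-13,A \right)} = -362 - 13 = -375$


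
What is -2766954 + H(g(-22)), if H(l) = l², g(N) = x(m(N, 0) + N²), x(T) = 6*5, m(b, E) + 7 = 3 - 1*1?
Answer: -2766054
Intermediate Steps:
m(b, E) = -5 (m(b, E) = -7 + (3 - 1*1) = -7 + (3 - 1) = -7 + 2 = -5)
x(T) = 30
g(N) = 30
-2766954 + H(g(-22)) = -2766954 + 30² = -2766954 + 900 = -2766054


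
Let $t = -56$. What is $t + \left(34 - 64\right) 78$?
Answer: $-2396$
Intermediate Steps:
$t + \left(34 - 64\right) 78 = -56 + \left(34 - 64\right) 78 = -56 - 2340 = -2396$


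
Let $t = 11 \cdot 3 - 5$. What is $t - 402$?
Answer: $-374$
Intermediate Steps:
$t = 28$ ($t = 33 - 5 = 28$)
$t - 402 = 28 - 402 = -374$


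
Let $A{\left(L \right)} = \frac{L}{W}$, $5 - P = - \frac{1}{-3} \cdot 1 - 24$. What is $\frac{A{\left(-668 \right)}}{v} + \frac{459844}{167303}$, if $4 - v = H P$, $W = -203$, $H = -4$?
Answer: $\frac{8391820351}{3022663301} \approx 2.7763$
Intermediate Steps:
$P = \frac{86}{3}$ ($P = 5 - \left(- \frac{1}{-3} \cdot 1 - 24\right) = 5 - \left(\left(-1\right) \left(- \frac{1}{3}\right) 1 - 24\right) = 5 - \left(\frac{1}{3} \cdot 1 - 24\right) = 5 - \left(\frac{1}{3} - 24\right) = 5 - - \frac{71}{3} = 5 + \frac{71}{3} = \frac{86}{3} \approx 28.667$)
$A{\left(L \right)} = - \frac{L}{203}$ ($A{\left(L \right)} = \frac{L}{-203} = L \left(- \frac{1}{203}\right) = - \frac{L}{203}$)
$v = \frac{356}{3}$ ($v = 4 - \left(-4\right) \frac{86}{3} = 4 - - \frac{344}{3} = 4 + \frac{344}{3} = \frac{356}{3} \approx 118.67$)
$\frac{A{\left(-668 \right)}}{v} + \frac{459844}{167303} = \frac{\left(- \frac{1}{203}\right) \left(-668\right)}{\frac{356}{3}} + \frac{459844}{167303} = \frac{668}{203} \cdot \frac{3}{356} + 459844 \cdot \frac{1}{167303} = \frac{501}{18067} + \frac{459844}{167303} = \frac{8391820351}{3022663301}$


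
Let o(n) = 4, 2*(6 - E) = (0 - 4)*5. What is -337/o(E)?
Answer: -337/4 ≈ -84.250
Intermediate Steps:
E = 16 (E = 6 - (0 - 4)*5/2 = 6 - (-2)*5 = 6 - 1/2*(-20) = 6 + 10 = 16)
-337/o(E) = -337/4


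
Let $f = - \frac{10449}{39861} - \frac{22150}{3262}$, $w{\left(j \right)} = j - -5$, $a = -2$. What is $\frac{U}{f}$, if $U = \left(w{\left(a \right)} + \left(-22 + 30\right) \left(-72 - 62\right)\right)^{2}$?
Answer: $- \frac{191975848673}{1184762} \approx -1.6204 \cdot 10^{5}$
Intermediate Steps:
$w{\left(j \right)} = 5 + j$ ($w{\left(j \right)} = j + 5 = 5 + j$)
$f = - \frac{1184762}{167993}$ ($f = \left(-10449\right) \frac{1}{39861} - \frac{11075}{1631} = - \frac{27}{103} - \frac{11075}{1631} = - \frac{1184762}{167993} \approx -7.0524$)
$U = 1142761$ ($U = \left(\left(5 - 2\right) + \left(-22 + 30\right) \left(-72 - 62\right)\right)^{2} = \left(3 + 8 \left(-134\right)\right)^{2} = \left(3 - 1072\right)^{2} = \left(-1069\right)^{2} = 1142761$)
$\frac{U}{f} = \frac{1142761}{- \frac{1184762}{167993}} = 1142761 \left(- \frac{167993}{1184762}\right) = - \frac{191975848673}{1184762}$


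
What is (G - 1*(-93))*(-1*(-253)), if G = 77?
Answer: 43010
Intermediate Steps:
(G - 1*(-93))*(-1*(-253)) = (77 - 1*(-93))*(-1*(-253)) = (77 + 93)*253 = 170*253 = 43010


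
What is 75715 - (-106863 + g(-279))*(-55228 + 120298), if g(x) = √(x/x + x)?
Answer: 6953651125 - 65070*I*√278 ≈ 6.9536e+9 - 1.0849e+6*I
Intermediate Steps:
g(x) = √(1 + x)
75715 - (-106863 + g(-279))*(-55228 + 120298) = 75715 - (-106863 + √(1 - 279))*(-55228 + 120298) = 75715 - (-106863 + √(-278))*65070 = 75715 - (-106863 + I*√278)*65070 = 75715 - (-6953575410 + 65070*I*√278) = 75715 + (6953575410 - 65070*I*√278) = 6953651125 - 65070*I*√278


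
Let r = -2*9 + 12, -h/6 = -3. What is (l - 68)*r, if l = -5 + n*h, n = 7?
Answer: -318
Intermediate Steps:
h = 18 (h = -6*(-3) = 18)
r = -6 (r = -18 + 12 = -6)
l = 121 (l = -5 + 7*18 = -5 + 126 = 121)
(l - 68)*r = (121 - 68)*(-6) = 53*(-6) = -318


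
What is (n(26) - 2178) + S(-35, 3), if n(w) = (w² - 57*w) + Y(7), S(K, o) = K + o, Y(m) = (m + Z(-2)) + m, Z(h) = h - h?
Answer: -3002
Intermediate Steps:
Z(h) = 0
Y(m) = 2*m (Y(m) = (m + 0) + m = m + m = 2*m)
n(w) = 14 + w² - 57*w (n(w) = (w² - 57*w) + 2*7 = (w² - 57*w) + 14 = 14 + w² - 57*w)
(n(26) - 2178) + S(-35, 3) = ((14 + 26² - 57*26) - 2178) + (-35 + 3) = ((14 + 676 - 1482) - 2178) - 32 = (-792 - 2178) - 32 = -2970 - 32 = -3002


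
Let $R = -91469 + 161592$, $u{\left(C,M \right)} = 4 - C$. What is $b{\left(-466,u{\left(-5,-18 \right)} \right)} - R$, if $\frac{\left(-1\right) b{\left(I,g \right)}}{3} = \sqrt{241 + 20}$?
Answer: $-70123 - 9 \sqrt{29} \approx -70172.0$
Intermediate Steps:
$b{\left(I,g \right)} = - 9 \sqrt{29}$ ($b{\left(I,g \right)} = - 3 \sqrt{241 + 20} = - 3 \sqrt{261} = - 3 \cdot 3 \sqrt{29} = - 9 \sqrt{29}$)
$R = 70123$
$b{\left(-466,u{\left(-5,-18 \right)} \right)} - R = - 9 \sqrt{29} - 70123 = -70123 - 9 \sqrt{29}$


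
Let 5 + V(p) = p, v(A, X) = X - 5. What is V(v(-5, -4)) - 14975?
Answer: -14989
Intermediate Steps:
v(A, X) = -5 + X
V(p) = -5 + p
V(v(-5, -4)) - 14975 = (-5 + (-5 - 4)) - 14975 = (-5 - 9) - 14975 = -14 - 14975 = -14989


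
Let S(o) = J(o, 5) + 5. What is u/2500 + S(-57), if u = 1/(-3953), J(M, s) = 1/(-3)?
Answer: 138354997/29647500 ≈ 4.6667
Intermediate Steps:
J(M, s) = -⅓
S(o) = 14/3 (S(o) = -⅓ + 5 = 14/3)
u = -1/3953 ≈ -0.00025297
u/2500 + S(-57) = -1/3953/2500 + 14/3 = -1/3953*1/2500 + 14/3 = -1/9882500 + 14/3 = 138354997/29647500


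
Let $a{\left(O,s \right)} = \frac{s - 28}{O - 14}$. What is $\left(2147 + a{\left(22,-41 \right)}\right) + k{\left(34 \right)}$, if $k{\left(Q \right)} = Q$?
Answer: $\frac{17379}{8} \approx 2172.4$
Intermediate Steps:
$a{\left(O,s \right)} = \frac{-28 + s}{-14 + O}$
$\left(2147 + a{\left(22,-41 \right)}\right) + k{\left(34 \right)} = \left(2147 + \frac{-28 - 41}{-14 + 22}\right) + 34 = \left(2147 + \frac{1}{8} \left(-69\right)\right) + 34 = \left(2147 - \frac{69}{8}\right) + 34 = \frac{17107}{8} + 34 = \frac{17379}{8}$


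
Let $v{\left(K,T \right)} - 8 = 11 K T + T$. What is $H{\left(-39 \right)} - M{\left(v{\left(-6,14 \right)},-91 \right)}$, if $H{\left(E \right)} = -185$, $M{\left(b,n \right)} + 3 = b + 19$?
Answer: $701$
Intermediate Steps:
$v{\left(K,T \right)} = 8 + T + 11 K T$ ($v{\left(K,T \right)} = 8 + \left(11 K T + T\right) = 8 + \left(T + 11 K T\right) = 8 + T + 11 K T$)
$M{\left(b,n \right)} = 16 + b$ ($M{\left(b,n \right)} = -3 + \left(b + 19\right) = -3 + \left(19 + b\right) = 16 + b$)
$H{\left(-39 \right)} - M{\left(v{\left(-6,14 \right)},-91 \right)} = -185 - \left(16 + \left(8 + 14 + 11 \left(-6\right) 14\right)\right) = -185 - \left(16 + \left(8 + 14 - 924\right)\right) = -185 - \left(16 - 902\right) = -185 - -886 = -185 + 886 = 701$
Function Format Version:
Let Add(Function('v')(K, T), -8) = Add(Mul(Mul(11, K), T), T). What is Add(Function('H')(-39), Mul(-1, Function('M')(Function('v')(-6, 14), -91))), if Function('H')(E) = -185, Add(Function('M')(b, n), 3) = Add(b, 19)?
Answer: 701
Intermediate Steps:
Function('v')(K, T) = Add(8, T, Mul(11, K, T)) (Function('v')(K, T) = Add(8, Add(Mul(Mul(11, K), T), T)) = Add(8, Add(Mul(11, K, T), T)) = Add(8, Add(T, Mul(11, K, T))) = Add(8, T, Mul(11, K, T)))
Function('M')(b, n) = Add(16, b) (Function('M')(b, n) = Add(-3, Add(b, 19)) = Add(-3, Add(19, b)) = Add(16, b))
Add(Function('H')(-39), Mul(-1, Function('M')(Function('v')(-6, 14), -91))) = Add(-185, Mul(-1, Add(16, Add(8, 14, Mul(11, -6, 14))))) = Add(-185, Mul(-1, Add(16, Add(8, 14, -924)))) = Add(-185, Mul(-1, Add(16, -902))) = Add(-185, Mul(-1, -886)) = Add(-185, 886) = 701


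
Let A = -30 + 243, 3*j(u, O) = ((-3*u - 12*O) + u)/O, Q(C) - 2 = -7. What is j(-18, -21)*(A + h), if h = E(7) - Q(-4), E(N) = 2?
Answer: -7040/7 ≈ -1005.7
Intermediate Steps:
Q(C) = -5 (Q(C) = 2 - 7 = -5)
j(u, O) = (-12*O - 2*u)/(3*O) (j(u, O) = (((-3*u - 12*O) + u)/O)/3 = (((-12*O - 3*u) + u)/O)/3 = ((-12*O - 2*u)/O)/3 = (-12*O - 2*u)/(3*O))
A = 213
h = 7 (h = 2 - 1*(-5) = 2 + 5 = 7)
j(-18, -21)*(A + h) = (-4 - 2/3*(-18)/(-21))*(213 + 7) = (-4 - 2/3*(-18)*(-1/21))*220 = (-4 - 4/7)*220 = -32/7*220 = -7040/7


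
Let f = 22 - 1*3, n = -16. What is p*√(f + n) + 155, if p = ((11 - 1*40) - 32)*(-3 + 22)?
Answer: 155 - 1159*√3 ≈ -1852.4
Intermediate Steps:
f = 19 (f = 22 - 3 = 19)
p = -1159 (p = ((11 - 40) - 32)*19 = (-29 - 32)*19 = -61*19 = -1159)
p*√(f + n) + 155 = -1159*√(19 - 16) + 155 = -1159*√3 + 155 = 155 - 1159*√3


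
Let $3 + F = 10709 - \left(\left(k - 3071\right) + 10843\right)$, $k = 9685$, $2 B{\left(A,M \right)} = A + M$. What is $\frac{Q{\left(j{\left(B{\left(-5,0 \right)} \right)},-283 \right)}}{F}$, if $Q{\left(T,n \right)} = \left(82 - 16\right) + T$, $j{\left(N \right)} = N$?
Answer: $- \frac{127}{13502} \approx -0.009406$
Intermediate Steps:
$B{\left(A,M \right)} = \frac{A}{2} + \frac{M}{2}$ ($B{\left(A,M \right)} = \frac{A + M}{2} = \frac{A}{2} + \frac{M}{2}$)
$Q{\left(T,n \right)} = 66 + T$
$F = -6751$ ($F = -3 + \left(10709 - \left(\left(9685 - 3071\right) + 10843\right)\right) = -3 + \left(10709 - \left(6614 + 10843\right)\right) = -3 + \left(10709 - 17457\right) = -3 - 6748 = -6751$)
$\frac{Q{\left(j{\left(B{\left(-5,0 \right)} \right)},-283 \right)}}{F} = \frac{66 + \left(\frac{1}{2} \left(-5\right) + \frac{1}{2} \cdot 0\right)}{-6751} = \left(66 + \left(- \frac{5}{2} + 0\right)\right) \left(- \frac{1}{6751}\right) = \left(66 - \frac{5}{2}\right) \left(- \frac{1}{6751}\right) = \frac{127}{2} \left(- \frac{1}{6751}\right) = - \frac{127}{13502}$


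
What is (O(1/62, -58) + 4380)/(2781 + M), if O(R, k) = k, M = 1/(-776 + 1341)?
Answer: 1220965/785633 ≈ 1.5541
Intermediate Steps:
M = 1/565 ≈ 0.0017699
(O(1/62, -58) + 4380)/(2781 + M) = (-58 + 4380)/(2781 + 1/565) = 4322/(1571266/565) = 4322*(565/1571266) = 1220965/785633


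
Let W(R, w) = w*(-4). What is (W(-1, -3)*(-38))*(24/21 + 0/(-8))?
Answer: -3648/7 ≈ -521.14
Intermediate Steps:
W(R, w) = -4*w
(W(-1, -3)*(-38))*(24/21 + 0/(-8)) = (-4*(-3)*(-38))*(24/21 + 0/(-8)) = (12*(-38))*(24*(1/21) + 0*(-⅛)) = -456*(8/7 + 0) = -456*8/7 = -3648/7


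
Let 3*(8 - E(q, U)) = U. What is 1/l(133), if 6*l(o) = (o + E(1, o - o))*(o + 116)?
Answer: 2/11703 ≈ 0.00017090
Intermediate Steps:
E(q, U) = 8 - U/3
l(o) = (8 + o)*(116 + o)/6 (l(o) = ((o + (8 - (o - o)/3))*(o + 116))/6 = ((o + (8 - 1/3*0))*(116 + o))/6 = ((o + (8 + 0))*(116 + o))/6 = ((o + 8)*(116 + o))/6 = ((8 + o)*(116 + o))/6 = (8 + o)*(116 + o)/6)
1/l(133) = 1/(464/3 + (1/6)*133**2 + (62/3)*133) = 1/(464/3 + (1/6)*17689 + 8246/3) = 1/(464/3 + 17689/6 + 8246/3) = 1/(11703/2) = 2/11703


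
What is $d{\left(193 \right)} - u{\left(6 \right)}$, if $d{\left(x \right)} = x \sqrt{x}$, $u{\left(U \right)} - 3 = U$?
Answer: $-9 + 193 \sqrt{193} \approx 2672.2$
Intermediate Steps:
$u{\left(U \right)} = 3 + U$
$d{\left(x \right)} = x^{\frac{3}{2}}$
$d{\left(193 \right)} - u{\left(6 \right)} = 193^{\frac{3}{2}} - \left(3 + 6\right) = 193 \sqrt{193} - 9 = -9 + 193 \sqrt{193}$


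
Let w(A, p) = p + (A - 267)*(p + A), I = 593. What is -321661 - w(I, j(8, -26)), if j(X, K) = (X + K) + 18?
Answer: -514979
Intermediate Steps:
j(X, K) = 18 + K + X (j(X, K) = (K + X) + 18 = 18 + K + X)
w(A, p) = p + (-267 + A)*(A + p)
-321661 - w(I, j(8, -26)) = -321661 - (593² - 267*593 - 266*(18 - 26 + 8) + 593*(18 - 26 + 8)) = -321661 - (351649 - 158331 - 266*0 + 593*0) = -321661 - (351649 - 158331 + 0 + 0) = -321661 - 1*193318 = -321661 - 193318 = -514979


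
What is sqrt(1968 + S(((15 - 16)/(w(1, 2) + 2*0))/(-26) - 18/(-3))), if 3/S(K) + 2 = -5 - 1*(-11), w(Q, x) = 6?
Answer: 15*sqrt(35)/2 ≈ 44.371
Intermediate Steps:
S(K) = 3/4 (S(K) = 3/(-2 + (-5 - 1*(-11))) = 3/(-2 + (-5 + 11)) = 3/(-2 + 6) = 3/4)
sqrt(1968 + S(((15 - 16)/(w(1, 2) + 2*0))/(-26) - 18/(-3))) = sqrt(1968 + 3/4) = sqrt(7875/4) = 15*sqrt(35)/2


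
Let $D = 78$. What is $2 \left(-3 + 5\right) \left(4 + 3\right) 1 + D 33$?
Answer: $2602$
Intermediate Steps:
$2 \left(-3 + 5\right) \left(4 + 3\right) 1 + D 33 = 2 \left(-3 + 5\right) \left(4 + 3\right) 1 + 78 \cdot 33 = 2 \cdot 2 \cdot 7 \cdot 1 + 2574 = 2 \cdot 14 \cdot 1 + 2574 = 28 \cdot 1 + 2574 = 28 + 2574 = 2602$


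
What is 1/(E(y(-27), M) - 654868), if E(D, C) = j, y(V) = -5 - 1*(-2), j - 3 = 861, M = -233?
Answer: -1/654004 ≈ -1.5290e-6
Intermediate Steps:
j = 864 (j = 3 + 861 = 864)
y(V) = -3 (y(V) = -5 + 2 = -3)
E(D, C) = 864
1/(E(y(-27), M) - 654868) = 1/(864 - 654868) = 1/(-654004) = -1/654004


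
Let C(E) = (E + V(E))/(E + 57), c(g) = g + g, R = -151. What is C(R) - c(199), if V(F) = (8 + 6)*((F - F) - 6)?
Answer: -791/2 ≈ -395.50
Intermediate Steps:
c(g) = 2*g
V(F) = -84 (V(F) = 14*(0 - 6) = 14*(-6) = -84)
C(E) = (-84 + E)/(57 + E) (C(E) = (E - 84)/(E + 57) = (-84 + E)/(57 + E))
C(R) - c(199) = (-84 - 151)/(57 - 151) - 2*199 = -235/(-94) - 1*398 = -1/94*(-235) - 398 = 5/2 - 398 = -791/2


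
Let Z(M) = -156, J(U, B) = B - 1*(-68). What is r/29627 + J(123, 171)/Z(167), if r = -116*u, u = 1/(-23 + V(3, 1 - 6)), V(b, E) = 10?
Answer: -7079461/4621812 ≈ -1.5317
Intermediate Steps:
u = -1/13 (u = 1/(-23 + 10) = 1/(-13) = -1/13 ≈ -0.076923)
r = 116/13 (r = -116*(-1/13) = 116/13 ≈ 8.9231)
J(U, B) = 68 + B (J(U, B) = B + 68 = 68 + B)
r/29627 + J(123, 171)/Z(167) = (116/13)/29627 + (68 + 171)/(-156) = (116/13)*(1/29627) + 239*(-1/156) = 116/385151 - 239/156 = -7079461/4621812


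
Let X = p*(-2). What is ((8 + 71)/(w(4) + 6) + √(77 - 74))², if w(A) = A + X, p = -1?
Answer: 6673/144 + 79*√3/6 ≈ 69.146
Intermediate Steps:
X = 2 (X = -1*(-2) = 2)
w(A) = 2 + A (w(A) = A + 2 = 2 + A)
((8 + 71)/(w(4) + 6) + √(77 - 74))² = ((8 + 71)/((2 + 4) + 6) + √(77 - 74))² = (79/(6 + 6) + √3)² = (79/12 + √3)²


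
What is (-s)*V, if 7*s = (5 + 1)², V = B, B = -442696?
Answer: 15937056/7 ≈ 2.2767e+6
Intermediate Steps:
V = -442696
s = 36/7 (s = (5 + 1)²/7 = (⅐)*6² = (⅐)*36 = 36/7 ≈ 5.1429)
(-s)*V = -1*36/7*(-442696) = -36/7*(-442696) = 15937056/7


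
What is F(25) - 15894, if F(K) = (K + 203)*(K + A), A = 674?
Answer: 143478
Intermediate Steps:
F(K) = (203 + K)*(674 + K) (F(K) = (K + 203)*(K + 674) = (203 + K)*(674 + K))
F(25) - 15894 = (136822 + 25² + 877*25) - 15894 = (136822 + 625 + 21925) - 15894 = 159372 - 15894 = 143478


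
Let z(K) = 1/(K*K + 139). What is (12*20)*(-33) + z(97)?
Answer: -75620159/9548 ≈ -7920.0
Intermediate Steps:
z(K) = 1/(139 + K**2) (z(K) = 1/(K**2 + 139) = 1/(139 + K**2))
(12*20)*(-33) + z(97) = (12*20)*(-33) + 1/(139 + 97**2) = 240*(-33) + 1/(139 + 9409) = -7920 + 1/9548 = -75620159/9548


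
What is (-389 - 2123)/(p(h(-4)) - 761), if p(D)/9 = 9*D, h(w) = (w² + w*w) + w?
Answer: -2512/1507 ≈ -1.6669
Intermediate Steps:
h(w) = w + 2*w² (h(w) = (w² + w²) + w = 2*w² + w = w + 2*w²)
p(D) = 81*D (p(D) = 9*(9*D) = 81*D)
(-389 - 2123)/(p(h(-4)) - 761) = (-389 - 2123)/(81*(-4*(1 + 2*(-4))) - 761) = -2512/(81*(-4*(1 - 8)) - 761) = -2512/(81*(-4*(-7)) - 761) = -2512/(81*28 - 761) = -2512/(2268 - 761) = -2512/1507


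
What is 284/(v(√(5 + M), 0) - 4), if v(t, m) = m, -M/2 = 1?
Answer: -71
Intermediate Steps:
M = -2 (M = -2*1 = -2)
284/(v(√(5 + M), 0) - 4) = 284/(0 - 4) = 284/(-4) = -¼*284 = -71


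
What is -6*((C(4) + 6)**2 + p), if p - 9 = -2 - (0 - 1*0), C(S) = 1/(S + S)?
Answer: -8547/32 ≈ -267.09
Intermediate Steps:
C(S) = 1/(2*S)
p = 7 (p = 9 + (-2 - (0 - 1*0)) = 9 + (-2 - (0 + 0)) = 9 + (-2 - 1*0) = 9 + (-2 + 0) = 9 - 2 = 7)
-6*((C(4) + 6)**2 + p) = -6*(((1/2)/4 + 6)**2 + 7) = -6*(((1/2)*(1/4) + 6)**2 + 7) = -6*((1/8 + 6)**2 + 7) = -6*((49/8)**2 + 7) = -6*(2401/64 + 7) = -6*2849/64 = -8547/32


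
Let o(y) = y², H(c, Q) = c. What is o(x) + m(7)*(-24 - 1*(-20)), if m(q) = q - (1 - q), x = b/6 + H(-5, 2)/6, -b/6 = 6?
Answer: -191/36 ≈ -5.3056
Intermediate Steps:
b = -36 (b = -6*6 = -36)
x = -41/6 (x = -36/6 - 5/6 = -36*⅙ - 5*⅙ = -6 - ⅚ = -41/6 ≈ -6.8333)
m(q) = -1 + 2*q (m(q) = q + (-1 + q) = -1 + 2*q)
o(x) + m(7)*(-24 - 1*(-20)) = (-41/6)² + (-1 + 2*7)*(-24 - 1*(-20)) = 1681/36 + (-1 + 14)*(-24 + 20) = 1681/36 + 13*(-4) = 1681/36 - 52 = -191/36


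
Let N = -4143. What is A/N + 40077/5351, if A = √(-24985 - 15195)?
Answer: 40077/5351 - 14*I*√205/4143 ≈ 7.4896 - 0.048383*I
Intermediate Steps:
A = 14*I*√205 (A = √(-40180) = 14*I*√205 ≈ 200.45*I)
A/N + 40077/5351 = (14*I*√205)/(-4143) + 40077/5351 = (14*I*√205)*(-1/4143) + 40077*(1/5351) = -14*I*√205/4143 + 40077/5351 = 40077/5351 - 14*I*√205/4143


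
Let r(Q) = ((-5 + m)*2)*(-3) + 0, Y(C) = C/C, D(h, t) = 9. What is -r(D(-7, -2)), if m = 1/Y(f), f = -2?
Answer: -24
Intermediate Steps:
Y(C) = 1
m = 1 (m = 1/1 = 1)
r(Q) = 24 (r(Q) = ((-5 + 1)*2)*(-3) + 0 = -4*2*(-3) + 0 = -8*(-3) + 0 = 24 + 0 = 24)
-r(D(-7, -2)) = -1*24 = -24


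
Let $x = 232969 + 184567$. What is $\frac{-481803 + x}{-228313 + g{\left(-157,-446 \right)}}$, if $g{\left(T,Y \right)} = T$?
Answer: $\frac{64267}{228470} \approx 0.28129$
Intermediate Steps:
$x = 417536$
$\frac{-481803 + x}{-228313 + g{\left(-157,-446 \right)}} = \frac{-481803 + 417536}{-228313 - 157} = - \frac{64267}{-228470} = \left(-64267\right) \left(- \frac{1}{228470}\right) = \frac{64267}{228470}$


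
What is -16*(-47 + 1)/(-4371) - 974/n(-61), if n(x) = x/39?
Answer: 165991910/266631 ≈ 622.55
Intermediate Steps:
n(x) = x/39 (n(x) = x*(1/39) = x/39)
-16*(-47 + 1)/(-4371) - 974/n(-61) = -16*(-47 + 1)/(-4371) - 974/((1/39)*(-61)) = -16*(-46)*(-1/4371) - 974/(-61/39) = 736*(-1/4371) - 974*(-39/61) = -736/4371 + 37986/61 = 165991910/266631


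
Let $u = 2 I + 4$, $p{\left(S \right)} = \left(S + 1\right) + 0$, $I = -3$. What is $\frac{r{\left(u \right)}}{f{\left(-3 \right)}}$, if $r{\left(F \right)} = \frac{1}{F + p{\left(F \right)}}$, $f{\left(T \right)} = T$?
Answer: $\frac{1}{9} \approx 0.11111$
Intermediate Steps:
$p{\left(S \right)} = 1 + S$ ($p{\left(S \right)} = \left(1 + S\right) + 0 = 1 + S$)
$u = -2$ ($u = 2 \left(-3\right) + 4 = -6 + 4 = -2$)
$r{\left(F \right)} = \frac{1}{1 + 2 F}$ ($r{\left(F \right)} = \frac{1}{F + \left(1 + F\right)} = \frac{1}{1 + 2 F}$)
$\frac{r{\left(u \right)}}{f{\left(-3 \right)}} = \frac{1}{\left(1 + 2 \left(-2\right)\right) \left(-3\right)} = \frac{1}{1 - 4} \left(- \frac{1}{3}\right) = \frac{1}{-3} \left(- \frac{1}{3}\right) = \left(- \frac{1}{3}\right) \left(- \frac{1}{3}\right) = \frac{1}{9}$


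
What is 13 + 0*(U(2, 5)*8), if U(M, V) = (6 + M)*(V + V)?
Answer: 13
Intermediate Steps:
U(M, V) = 2*V*(6 + M) (U(M, V) = (6 + M)*(2*V) = 2*V*(6 + M))
13 + 0*(U(2, 5)*8) = 13 + 0*((2*5*(6 + 2))*8) = 13 + 0*((2*5*8)*8) = 13 + 0*(80*8) = 13 + 0*640 = 13 + 0 = 13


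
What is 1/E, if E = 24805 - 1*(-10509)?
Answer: 1/35314 ≈ 2.8317e-5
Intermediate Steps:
E = 35314 (E = 24805 + 10509 = 35314)
1/E = 1/35314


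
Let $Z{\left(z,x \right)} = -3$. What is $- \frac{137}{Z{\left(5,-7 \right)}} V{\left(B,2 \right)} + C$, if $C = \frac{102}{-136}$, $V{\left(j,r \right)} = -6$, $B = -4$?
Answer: $- \frac{1099}{4} \approx -274.75$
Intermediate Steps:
$C = - \frac{3}{4}$ ($C = 102 \left(- \frac{1}{136}\right) = - \frac{3}{4} \approx -0.75$)
$- \frac{137}{Z{\left(5,-7 \right)}} V{\left(B,2 \right)} + C = - \frac{137}{-3} \left(-6\right) - \frac{3}{4} = \left(-137\right) \left(- \frac{1}{3}\right) \left(-6\right) - \frac{3}{4} = \frac{137}{3} \left(-6\right) - \frac{3}{4} = -274 - \frac{3}{4} = - \frac{1099}{4}$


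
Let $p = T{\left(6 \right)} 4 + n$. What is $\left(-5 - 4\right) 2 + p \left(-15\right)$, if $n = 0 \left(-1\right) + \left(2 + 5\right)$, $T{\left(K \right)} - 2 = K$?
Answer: $-603$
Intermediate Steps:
$T{\left(K \right)} = 2 + K$
$n = 7$ ($n = 0 + 7 = 7$)
$p = 39$ ($p = \left(2 + 6\right) 4 + 7 = 8 \cdot 4 + 7 = 32 + 7 = 39$)
$\left(-5 - 4\right) 2 + p \left(-15\right) = \left(-5 - 4\right) 2 + 39 \left(-15\right) = \left(-9\right) 2 - 585 = -18 - 585 = -603$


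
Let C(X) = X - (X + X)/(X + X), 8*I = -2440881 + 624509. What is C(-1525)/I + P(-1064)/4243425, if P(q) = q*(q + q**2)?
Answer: -546450760737364/1926909588525 ≈ -283.59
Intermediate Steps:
I = -454093/2 (I = (-2440881 + 624509)/8 = (1/8)*(-1816372) = -454093/2 ≈ -2.2705e+5)
C(X) = -1 + X (C(X) = X - 2*X/(2*X) = X - 2*X*1/(2*X) = X - 1*1 = X - 1 = -1 + X)
C(-1525)/I + P(-1064)/4243425 = (-1 - 1525)/(-454093/2) + ((-1064)**2*(1 - 1064))/4243425 = -1526*(-2/454093) + (1132096*(-1063))*(1/4243425) = 3052/454093 - 1203418048*1/4243425 = 3052/454093 - 1203418048/4243425 = -546450760737364/1926909588525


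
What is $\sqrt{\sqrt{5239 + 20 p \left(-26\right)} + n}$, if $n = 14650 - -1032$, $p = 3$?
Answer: $\sqrt{15682 + \sqrt{3679}} \approx 125.47$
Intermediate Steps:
$n = 15682$ ($n = 14650 + \left(1088 - 56\right) = 14650 + 1032 = 15682$)
$\sqrt{\sqrt{5239 + 20 p \left(-26\right)} + n} = \sqrt{\sqrt{5239 + 20 \cdot 3 \left(-26\right)} + 15682} = \sqrt{\sqrt{5239 + 60 \left(-26\right)} + 15682} = \sqrt{\sqrt{5239 - 1560} + 15682} = \sqrt{\sqrt{3679} + 15682} = \sqrt{15682 + \sqrt{3679}}$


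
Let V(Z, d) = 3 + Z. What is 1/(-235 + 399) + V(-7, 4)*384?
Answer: -251903/164 ≈ -1536.0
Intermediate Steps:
1/(-235 + 399) + V(-7, 4)*384 = 1/(-235 + 399) + (3 - 7)*384 = 1/164 - 4*384 = 1/164 - 1536 = -251903/164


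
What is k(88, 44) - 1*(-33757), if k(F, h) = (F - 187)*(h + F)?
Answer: 20689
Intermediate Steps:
k(F, h) = (-187 + F)*(F + h)
k(88, 44) - 1*(-33757) = (88**2 - 187*88 - 187*44 + 88*44) - 1*(-33757) = (7744 - 16456 - 8228 + 3872) + 33757 = -13068 + 33757 = 20689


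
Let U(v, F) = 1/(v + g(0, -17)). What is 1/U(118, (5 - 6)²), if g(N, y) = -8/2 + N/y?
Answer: 114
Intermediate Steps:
g(N, y) = -4 + N/y (g(N, y) = -8*½ + N/y = -4 + N/y)
U(v, F) = 1/(-4 + v) (U(v, F) = 1/(v + (-4 + 0/(-17))) = 1/(v + (-4 + 0*(-1/17))) = 1/(v + (-4 + 0)) = 1/(v - 4) = 1/(-4 + v))
1/U(118, (5 - 6)²) = 1/(1/(-4 + 118)) = 1/(1/114) = 114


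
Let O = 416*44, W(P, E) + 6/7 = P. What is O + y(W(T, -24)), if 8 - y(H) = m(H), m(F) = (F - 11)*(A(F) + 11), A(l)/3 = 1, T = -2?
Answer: 18506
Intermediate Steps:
A(l) = 3 (A(l) = 3*1 = 3)
W(P, E) = -6/7 + P
m(F) = -154 + 14*F (m(F) = (F - 11)*(3 + 11) = (-11 + F)*14 = -154 + 14*F)
O = 18304
y(H) = 162 - 14*H (y(H) = 8 - (-154 + 14*H) = 8 + (154 - 14*H) = 162 - 14*H)
O + y(W(T, -24)) = 18304 + (162 - 14*(-6/7 - 2)) = 18304 + (162 - 14*(-20/7)) = 18304 + (162 + 40) = 18304 + 202 = 18506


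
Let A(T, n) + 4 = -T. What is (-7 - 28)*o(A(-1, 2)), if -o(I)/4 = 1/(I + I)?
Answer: -70/3 ≈ -23.333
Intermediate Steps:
A(T, n) = -4 - T
o(I) = -2/I (o(I) = -4/(I + I) = -4*1/(2*I) = -2/I)
(-7 - 28)*o(A(-1, 2)) = (-7 - 28)*(-2/(-4 - 1*(-1))) = -(-70)/(-4 + 1) = -(-70)/(-3) = -(-70)*(-1)/3 = -35*2/3 = -70/3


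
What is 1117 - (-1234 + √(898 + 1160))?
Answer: 2351 - 7*√42 ≈ 2305.6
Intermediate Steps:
1117 - (-1234 + √(898 + 1160)) = 1117 - (-1234 + √2058) = 1117 - (-1234 + 7*√42) = 1117 + (1234 - 7*√42) = 2351 - 7*√42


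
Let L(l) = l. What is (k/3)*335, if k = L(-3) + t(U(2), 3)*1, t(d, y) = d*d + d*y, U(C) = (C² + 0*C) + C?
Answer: 5695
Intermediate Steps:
U(C) = C + C² (U(C) = (C² + 0) + C = C² + C = C + C²)
t(d, y) = d² + d*y
k = 51 (k = -3 + ((2*(1 + 2))*(2*(1 + 2) + 3))*1 = -3 + ((2*3)*(2*3 + 3))*1 = -3 + (6*(6 + 3))*1 = -3 + (6*9)*1 = -3 + 54*1 = -3 + 54 = 51)
(k/3)*335 = (51/3)*335 = (51*(⅓))*335 = 17*335 = 5695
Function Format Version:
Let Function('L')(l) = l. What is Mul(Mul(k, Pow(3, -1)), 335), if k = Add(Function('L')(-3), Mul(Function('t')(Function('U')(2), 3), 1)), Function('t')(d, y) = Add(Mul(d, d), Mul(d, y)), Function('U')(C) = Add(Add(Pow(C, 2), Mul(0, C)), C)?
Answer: 5695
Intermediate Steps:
Function('U')(C) = Add(C, Pow(C, 2)) (Function('U')(C) = Add(Add(Pow(C, 2), 0), C) = Add(Pow(C, 2), C) = Add(C, Pow(C, 2)))
Function('t')(d, y) = Add(Pow(d, 2), Mul(d, y))
k = 51 (k = Add(-3, Mul(Mul(Mul(2, Add(1, 2)), Add(Mul(2, Add(1, 2)), 3)), 1)) = Add(-3, Mul(Mul(Mul(2, 3), Add(Mul(2, 3), 3)), 1)) = Add(-3, Mul(Mul(6, Add(6, 3)), 1)) = Add(-3, Mul(Mul(6, 9), 1)) = Add(-3, Mul(54, 1)) = Add(-3, 54) = 51)
Mul(Mul(k, Pow(3, -1)), 335) = Mul(Mul(51, Pow(3, -1)), 335) = Mul(Mul(51, Rational(1, 3)), 335) = Mul(17, 335) = 5695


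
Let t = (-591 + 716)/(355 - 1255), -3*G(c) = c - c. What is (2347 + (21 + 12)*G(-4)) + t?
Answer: 84487/36 ≈ 2346.9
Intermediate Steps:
G(c) = 0 (G(c) = -(c - c)/3 = -⅓*0 = 0)
t = -5/36 (t = 125/(-900) = 125*(-1/900) = -5/36 ≈ -0.13889)
(2347 + (21 + 12)*G(-4)) + t = (2347 + (21 + 12)*0) - 5/36 = (2347 + 33*0) - 5/36 = (2347 + 0) - 5/36 = 2347 - 5/36 = 84487/36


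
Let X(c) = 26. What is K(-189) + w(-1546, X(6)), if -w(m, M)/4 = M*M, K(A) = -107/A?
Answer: -510949/189 ≈ -2703.4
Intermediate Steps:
w(m, M) = -4*M² (w(m, M) = -4*M*M = -4*M²)
K(-189) + w(-1546, X(6)) = -107/(-189) - 4*26² = -107*(-1/189) - 4*676 = 107/189 - 2704 = -510949/189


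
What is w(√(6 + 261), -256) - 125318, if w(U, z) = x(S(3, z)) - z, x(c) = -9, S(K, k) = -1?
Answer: -125071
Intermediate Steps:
w(U, z) = -9 - z
w(√(6 + 261), -256) - 125318 = (-9 - 1*(-256)) - 125318 = (-9 + 256) - 125318 = 247 - 125318 = -125071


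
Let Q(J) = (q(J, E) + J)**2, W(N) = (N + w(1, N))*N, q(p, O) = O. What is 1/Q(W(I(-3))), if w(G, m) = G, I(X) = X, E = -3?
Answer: 1/9 ≈ 0.11111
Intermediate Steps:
W(N) = N*(1 + N) (W(N) = (N + 1)*N = (1 + N)*N = N*(1 + N))
Q(J) = (-3 + J)**2
1/Q(W(I(-3))) = 1/((-3 - 3*(1 - 3))**2) = 1/((-3 - 3*(-2))**2) = 1/((-3 + 6)**2) = 1/(3**2) = 1/9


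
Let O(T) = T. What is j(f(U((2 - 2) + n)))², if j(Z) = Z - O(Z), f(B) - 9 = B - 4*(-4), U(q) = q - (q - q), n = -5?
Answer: 0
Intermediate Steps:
U(q) = q (U(q) = q - 1*0 = q + 0 = q)
f(B) = 25 + B (f(B) = 9 + (B - 4*(-4)) = 9 + (B + 16) = 9 + (16 + B) = 25 + B)
j(Z) = 0 (j(Z) = Z - Z = 0)
j(f(U((2 - 2) + n)))² = 0² = 0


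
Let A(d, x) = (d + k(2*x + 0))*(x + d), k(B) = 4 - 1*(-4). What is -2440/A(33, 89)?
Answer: -20/41 ≈ -0.48780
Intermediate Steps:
k(B) = 8 (k(B) = 4 + 4 = 8)
A(d, x) = (8 + d)*(d + x) (A(d, x) = (d + 8)*(x + d) = (8 + d)*(d + x))
-2440/A(33, 89) = -2440/(33² + 8*33 + 8*89 + 33*89) = -2440/(1089 + 264 + 712 + 2937) = -2440/5002 = -2440*1/5002 = -20/41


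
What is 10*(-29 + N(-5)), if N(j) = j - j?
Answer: -290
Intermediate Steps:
N(j) = 0
10*(-29 + N(-5)) = 10*(-29 + 0) = 10*(-29) = -290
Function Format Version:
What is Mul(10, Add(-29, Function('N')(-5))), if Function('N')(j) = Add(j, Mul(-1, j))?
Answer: -290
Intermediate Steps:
Function('N')(j) = 0
Mul(10, Add(-29, Function('N')(-5))) = Mul(10, Add(-29, 0)) = Mul(10, -29) = -290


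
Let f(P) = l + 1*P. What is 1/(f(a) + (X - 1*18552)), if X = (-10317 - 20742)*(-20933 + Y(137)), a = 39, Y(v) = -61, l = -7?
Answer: 1/652034126 ≈ 1.5337e-9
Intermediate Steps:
X = 652052646 (X = (-10317 - 20742)*(-20933 - 61) = -31059*(-20994) = 652052646)
f(P) = -7 + P (f(P) = -7 + 1*P = -7 + P)
1/(f(a) + (X - 1*18552)) = 1/((-7 + 39) + (652052646 - 1*18552)) = 1/(32 + (652052646 - 18552)) = 1/(32 + 652034094) = 1/652034126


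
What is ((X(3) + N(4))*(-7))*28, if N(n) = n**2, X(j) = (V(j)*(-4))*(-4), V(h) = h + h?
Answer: -21952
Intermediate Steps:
V(h) = 2*h
X(j) = 32*j (X(j) = ((2*j)*(-4))*(-4) = -8*j*(-4) = 32*j)
((X(3) + N(4))*(-7))*28 = ((32*3 + 4**2)*(-7))*28 = ((96 + 16)*(-7))*28 = (112*(-7))*28 = -784*28 = -21952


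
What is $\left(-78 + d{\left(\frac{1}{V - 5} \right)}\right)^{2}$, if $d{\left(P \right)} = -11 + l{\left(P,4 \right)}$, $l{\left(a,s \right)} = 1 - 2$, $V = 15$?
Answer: $8100$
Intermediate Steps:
$l{\left(a,s \right)} = -1$ ($l{\left(a,s \right)} = 1 - 2 = -1$)
$d{\left(P \right)} = -12$ ($d{\left(P \right)} = -11 - 1 = -12$)
$\left(-78 + d{\left(\frac{1}{V - 5} \right)}\right)^{2} = \left(-78 - 12\right)^{2} = \left(-90\right)^{2} = 8100$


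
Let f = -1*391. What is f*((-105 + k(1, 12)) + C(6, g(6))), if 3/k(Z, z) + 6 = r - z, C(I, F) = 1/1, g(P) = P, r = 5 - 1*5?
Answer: 244375/6 ≈ 40729.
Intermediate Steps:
r = 0 (r = 5 - 5 = 0)
C(I, F) = 1
k(Z, z) = 3/(-6 - z) (k(Z, z) = 3/(-6 + (0 - z)) = 3/(-6 - z))
f = -391
f*((-105 + k(1, 12)) + C(6, g(6))) = -391*((-105 - 3/(6 + 12)) + 1) = -391*((-105 - 3/18) + 1) = -391*((-105 - 3*1/18) + 1) = -391*((-105 - ⅙) + 1) = -391*(-631/6 + 1) = -391*(-625/6) = 244375/6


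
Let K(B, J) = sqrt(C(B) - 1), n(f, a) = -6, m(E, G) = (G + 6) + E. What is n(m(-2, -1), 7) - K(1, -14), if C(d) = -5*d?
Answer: -6 - I*sqrt(6) ≈ -6.0 - 2.4495*I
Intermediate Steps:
m(E, G) = 6 + E + G (m(E, G) = (6 + G) + E = 6 + E + G)
K(B, J) = sqrt(-1 - 5*B) (K(B, J) = sqrt(-5*B - 1) = sqrt(-1 - 5*B))
n(m(-2, -1), 7) - K(1, -14) = -6 - sqrt(-1 - 5*1) = -6 - sqrt(-1 - 5) = -6 - sqrt(-6) = -6 - I*sqrt(6)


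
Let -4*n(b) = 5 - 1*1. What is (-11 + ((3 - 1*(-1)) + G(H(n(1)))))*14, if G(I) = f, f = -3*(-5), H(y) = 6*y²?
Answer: 112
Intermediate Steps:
n(b) = -1 (n(b) = -(5 - 1*1)/4 = -(5 - 1)/4 = -¼*4 = -1)
f = 15
G(I) = 15
(-11 + ((3 - 1*(-1)) + G(H(n(1)))))*14 = (-11 + ((3 - 1*(-1)) + 15))*14 = (-11 + ((3 + 1) + 15))*14 = (-11 + (4 + 15))*14 = (-11 + 19)*14 = 8*14 = 112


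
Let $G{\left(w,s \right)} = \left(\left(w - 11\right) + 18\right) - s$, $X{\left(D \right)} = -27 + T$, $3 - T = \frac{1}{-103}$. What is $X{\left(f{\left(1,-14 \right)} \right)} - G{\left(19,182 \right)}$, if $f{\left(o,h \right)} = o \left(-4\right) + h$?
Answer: $\frac{13597}{103} \approx 132.01$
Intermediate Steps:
$T = \frac{310}{103}$ ($T = 3 - \frac{1}{-103} = 3 - - \frac{1}{103} = 3 + \frac{1}{103} = \frac{310}{103} \approx 3.0097$)
$f{\left(o,h \right)} = h - 4 o$ ($f{\left(o,h \right)} = - 4 o + h = h - 4 o$)
$X{\left(D \right)} = - \frac{2471}{103}$ ($X{\left(D \right)} = -27 + \frac{310}{103} = - \frac{2471}{103}$)
$G{\left(w,s \right)} = 7 + w - s$ ($G{\left(w,s \right)} = \left(\left(-11 + w\right) + 18\right) - s = \left(7 + w\right) - s = 7 + w - s$)
$X{\left(f{\left(1,-14 \right)} \right)} - G{\left(19,182 \right)} = - \frac{2471}{103} - \left(7 + 19 - 182\right) = - \frac{2471}{103} - -156 = - \frac{2471}{103} + 156 = \frac{13597}{103}$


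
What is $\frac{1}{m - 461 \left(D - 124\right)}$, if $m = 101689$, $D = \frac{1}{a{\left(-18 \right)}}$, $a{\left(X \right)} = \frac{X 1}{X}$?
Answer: $\frac{1}{158392} \approx 6.3135 \cdot 10^{-6}$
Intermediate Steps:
$a{\left(X \right)} = 1$ ($a{\left(X \right)} = \frac{X}{X} = 1$)
$D = 1$ ($D = 1^{-1} = 1$)
$\frac{1}{m - 461 \left(D - 124\right)} = \frac{1}{101689 - 461 \left(1 - 124\right)} = \frac{1}{101689 - -56703} = \frac{1}{101689 + 56703} = \frac{1}{158392}$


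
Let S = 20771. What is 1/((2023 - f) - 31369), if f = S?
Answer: -1/50117 ≈ -1.9953e-5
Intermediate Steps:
f = 20771
1/((2023 - f) - 31369) = 1/((2023 - 1*20771) - 31369) = 1/((2023 - 20771) - 31369) = 1/(-18748 - 31369) = 1/(-50117) = -1/50117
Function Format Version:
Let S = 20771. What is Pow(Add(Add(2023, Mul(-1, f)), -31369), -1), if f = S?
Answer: Rational(-1, 50117) ≈ -1.9953e-5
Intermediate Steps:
f = 20771
Pow(Add(Add(2023, Mul(-1, f)), -31369), -1) = Pow(Add(Add(2023, Mul(-1, 20771)), -31369), -1) = Pow(Add(Add(2023, -20771), -31369), -1) = Pow(Add(-18748, -31369), -1) = Pow(-50117, -1) = Rational(-1, 50117)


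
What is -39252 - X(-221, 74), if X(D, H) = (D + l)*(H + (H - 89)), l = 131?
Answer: -33942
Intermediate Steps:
X(D, H) = (-89 + 2*H)*(131 + D) (X(D, H) = (D + 131)*(H + (H - 89)) = (131 + D)*(H + (-89 + H)) = (131 + D)*(-89 + 2*H) = (-89 + 2*H)*(131 + D))
-39252 - X(-221, 74) = -39252 - (-11659 - 89*(-221) + 262*74 + 2*(-221)*74) = -39252 - (-11659 + 19669 + 19388 - 32708) = -39252 - 1*(-5310) = -39252 + 5310 = -33942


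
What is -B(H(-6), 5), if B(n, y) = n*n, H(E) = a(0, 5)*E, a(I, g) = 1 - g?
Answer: -576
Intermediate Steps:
H(E) = -4*E (H(E) = (1 - 1*5)*E = (1 - 5)*E = -4*E)
B(n, y) = n²
-B(H(-6), 5) = -(-4*(-6))² = -1*24² = -1*576 = -576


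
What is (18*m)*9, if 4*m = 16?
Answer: 648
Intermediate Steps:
m = 4 (m = (1/4)*16 = 4)
(18*m)*9 = (18*4)*9 = 72*9 = 648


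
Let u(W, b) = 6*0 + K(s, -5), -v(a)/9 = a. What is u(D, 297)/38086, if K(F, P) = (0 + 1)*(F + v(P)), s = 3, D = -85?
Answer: 24/19043 ≈ 0.0012603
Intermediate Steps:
v(a) = -9*a
K(F, P) = F - 9*P (K(F, P) = (0 + 1)*(F - 9*P) = 1*(F - 9*P) = F - 9*P)
u(W, b) = 48 (u(W, b) = 6*0 + (3 - 9*(-5)) = 0 + (3 + 45) = 0 + 48 = 48)
u(D, 297)/38086 = 48/38086 = 48*(1/38086) = 24/19043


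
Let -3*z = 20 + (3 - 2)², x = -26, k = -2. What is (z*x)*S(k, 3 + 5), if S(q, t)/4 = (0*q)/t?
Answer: 0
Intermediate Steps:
S(q, t) = 0 (S(q, t) = 4*((0*q)/t) = 4*(0/t) = 4*0 = 0)
z = -7 (z = -(20 + (3 - 2)²)/3 = -(20 + 1²)/3 = -(20 + 1)/3 = -⅓*21 = -7)
(z*x)*S(k, 3 + 5) = -7*(-26)*0 = 182*0 = 0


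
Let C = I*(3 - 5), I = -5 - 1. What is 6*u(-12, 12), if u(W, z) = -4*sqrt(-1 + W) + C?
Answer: 72 - 24*I*sqrt(13) ≈ 72.0 - 86.533*I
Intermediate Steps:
I = -6
C = 12 (C = -6*(3 - 5) = -6*(-2) = 12)
u(W, z) = 12 - 4*sqrt(-1 + W) (u(W, z) = -4*sqrt(-1 + W) + 12 = 12 - 4*sqrt(-1 + W))
6*u(-12, 12) = 6*(12 - 4*sqrt(-1 - 12)) = 6*(12 - 4*I*sqrt(13)) = 72 - 24*I*sqrt(13)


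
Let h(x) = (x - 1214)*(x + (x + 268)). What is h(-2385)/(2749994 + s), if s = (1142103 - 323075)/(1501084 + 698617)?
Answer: 2545792213807/432083240773 ≈ 5.8919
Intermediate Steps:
h(x) = (-1214 + x)*(268 + 2*x) (h(x) = (-1214 + x)*(x + (268 + x)) = (-1214 + x)*(268 + 2*x))
s = 117004/314243 (s = 819028/2199701 = 819028*(1/2199701) = 117004/314243 ≈ 0.37234)
h(-2385)/(2749994 + s) = (-325352 - 2160*(-2385) + 2*(-2385)**2)/(2749994 + 117004/314243) = (-325352 + 5151600 + 2*5688225)/(864166481546/314243) = (-325352 + 5151600 + 11376450)*(314243/864166481546) = 16202698*(314243/864166481546) = 2545792213807/432083240773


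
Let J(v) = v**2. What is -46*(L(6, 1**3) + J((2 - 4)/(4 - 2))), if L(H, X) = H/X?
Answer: -322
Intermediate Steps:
-46*(L(6, 1**3) + J((2 - 4)/(4 - 2))) = -46*(6/(1**3) + ((2 - 4)/(4 - 2))**2) = -46*(6/1 + (-2/2)**2) = -46*(6*1 + (-2*1/2)**2) = -46*(6 + (-1)**2) = -46*(6 + 1) = -46*7 = -322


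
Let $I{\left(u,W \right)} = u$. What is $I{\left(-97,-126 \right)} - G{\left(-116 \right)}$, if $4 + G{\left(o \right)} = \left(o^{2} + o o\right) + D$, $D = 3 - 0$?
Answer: $-27008$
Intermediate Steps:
$D = 3$ ($D = 3 + 0 = 3$)
$G{\left(o \right)} = -1 + 2 o^{2}$ ($G{\left(o \right)} = -4 + \left(\left(o^{2} + o o\right) + 3\right) = -4 + \left(\left(o^{2} + o^{2}\right) + 3\right) = -4 + \left(2 o^{2} + 3\right) = -4 + \left(3 + 2 o^{2}\right) = -1 + 2 o^{2}$)
$I{\left(-97,-126 \right)} - G{\left(-116 \right)} = -97 - \left(-1 + 2 \left(-116\right)^{2}\right) = -97 - \left(-1 + 2 \cdot 13456\right) = -97 - \left(-1 + 26912\right) = -97 - 26911 = -27008$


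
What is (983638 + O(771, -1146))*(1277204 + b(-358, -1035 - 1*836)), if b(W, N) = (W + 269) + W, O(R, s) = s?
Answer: 1254403538444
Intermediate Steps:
b(W, N) = 269 + 2*W (b(W, N) = (269 + W) + W = 269 + 2*W)
(983638 + O(771, -1146))*(1277204 + b(-358, -1035 - 1*836)) = (983638 - 1146)*(1277204 + (269 + 2*(-358))) = 982492*(1277204 + (269 - 716)) = 982492*(1277204 - 447) = 982492*1276757 = 1254403538444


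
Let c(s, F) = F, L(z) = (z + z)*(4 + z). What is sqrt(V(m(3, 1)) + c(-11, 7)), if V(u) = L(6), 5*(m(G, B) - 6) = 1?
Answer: sqrt(127) ≈ 11.269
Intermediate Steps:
L(z) = 2*z*(4 + z) (L(z) = (2*z)*(4 + z) = 2*z*(4 + z))
m(G, B) = 31/5 (m(G, B) = 6 + (1/5)*1 = 6 + 1/5 = 31/5)
V(u) = 120 (V(u) = 2*6*(4 + 6) = 2*6*10 = 120)
sqrt(V(m(3, 1)) + c(-11, 7)) = sqrt(120 + 7) = sqrt(127)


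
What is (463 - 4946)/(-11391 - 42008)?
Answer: 4483/53399 ≈ 0.083953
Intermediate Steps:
(463 - 4946)/(-11391 - 42008) = -4483/(-53399) = -4483*(-1/53399) = 4483/53399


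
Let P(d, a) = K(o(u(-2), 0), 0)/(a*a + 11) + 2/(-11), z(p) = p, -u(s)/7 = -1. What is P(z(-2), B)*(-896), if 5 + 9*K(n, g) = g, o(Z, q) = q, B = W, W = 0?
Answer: 20608/99 ≈ 208.16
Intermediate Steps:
B = 0
u(s) = 7 (u(s) = -7*(-1) = 7)
K(n, g) = -5/9 + g/9
P(d, a) = -2/11 - 5/(9*(11 + a²)) (P(d, a) = (-5/9 + (⅑)*0)/(a*a + 11) + 2/(-11) = (-5/9 + 0)/(a² + 11) + 2*(-1/11) = -5/(9*(11 + a²)) - 2/11 = -2/11 - 5/(9*(11 + a²)))
P(z(-2), B)*(-896) = ((-253 - 18*0²)/(99*(11 + 0²)))*(-896) = ((-253 - 18*0)/(99*(11 + 0)))*(-896) = ((1/99)*(-253 + 0)/11)*(-896) = ((1/99)*(1/11)*(-253))*(-896) = -23/99*(-896) = 20608/99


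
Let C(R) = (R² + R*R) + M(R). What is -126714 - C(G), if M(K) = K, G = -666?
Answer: -1013160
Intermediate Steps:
C(R) = R + 2*R² (C(R) = (R² + R*R) + R = (R² + R²) + R = 2*R² + R = R + 2*R²)
-126714 - C(G) = -126714 - (-666)*(1 + 2*(-666)) = -126714 - (-666)*(1 - 1332) = -126714 - (-666)*(-1331) = -126714 - 1*886446 = -126714 - 886446 = -1013160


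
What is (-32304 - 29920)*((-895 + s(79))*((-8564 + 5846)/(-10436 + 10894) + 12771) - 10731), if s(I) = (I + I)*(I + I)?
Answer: -4377834444583824/229 ≈ -1.9117e+13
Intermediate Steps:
s(I) = 4*I² (s(I) = (2*I)*(2*I) = 4*I²)
(-32304 - 29920)*((-895 + s(79))*((-8564 + 5846)/(-10436 + 10894) + 12771) - 10731) = (-32304 - 29920)*((-895 + 4*79²)*((-8564 + 5846)/(-10436 + 10894) + 12771) - 10731) = -62224*((-895 + 4*6241)*(-2718/458 + 12771) - 10731) = -62224*((-895 + 24964)*(-2718*1/458 + 12771) - 10731) = -62224*(24069*(-1359/229 + 12771) - 10731) = -62224*(24069*(2923200/229) - 10731) = -62224*(70358500800/229 - 10731) = -62224*70356043401/229 = -4377834444583824/229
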